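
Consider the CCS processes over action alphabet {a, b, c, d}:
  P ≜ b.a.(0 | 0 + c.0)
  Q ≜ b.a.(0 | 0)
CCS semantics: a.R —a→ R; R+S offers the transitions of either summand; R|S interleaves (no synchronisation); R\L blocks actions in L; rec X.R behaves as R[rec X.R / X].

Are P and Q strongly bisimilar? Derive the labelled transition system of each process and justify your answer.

LTS(P): 4 reachable states
  m0 = b.a.(0 | 0 + c.0) :: ··b··> m1
  m1 = a.(0 | 0 + c.0) :: ··a··> m2
  m2 = 0 | 0 + c.0 :: ··c··> m3
  m3 = 0 :: ·
LTS(Q): 3 reachable states
  n0 = b.a.(0 | 0) :: ··b··> n1
  n1 = a.(0 | 0) :: ··a··> n2
  n2 = 0 | 0 :: ·
Coarsest stable partition (strong bisimilarity classes):
  B0 = {m0}
  B1 = {m1}
  B2 = {m2}
  B3 = {m3, n2}
  B4 = {n0}
  B5 = {n1}
m0 ∈ B0, n0 ∈ B4 → different blocks

NO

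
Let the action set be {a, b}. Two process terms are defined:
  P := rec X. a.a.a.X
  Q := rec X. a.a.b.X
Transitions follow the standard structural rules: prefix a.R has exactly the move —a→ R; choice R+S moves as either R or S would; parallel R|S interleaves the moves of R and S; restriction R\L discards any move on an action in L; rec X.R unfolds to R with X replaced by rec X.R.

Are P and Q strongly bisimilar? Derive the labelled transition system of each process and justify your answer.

not bisimilar

P's transition system — 3 states:
  p0 = rec X. a.a.a.X has moves -a-> p1
  p1 = a.a.(rec X. a.a.a.X) has moves -a-> p2
  p2 = a.(rec X. a.a.a.X) has moves -a-> p0
Q's transition system — 3 states:
  q0 = rec X. a.a.b.X has moves -a-> q1
  q1 = a.b.(rec X. a.a.b.X) has moves -a-> q2
  q2 = b.(rec X. a.a.b.X) has moves -b-> q0
Coarsest stable partition (strong bisimilarity classes):
  B0 = {p0, p1, p2}
  B1 = {q0}
  B2 = {q1}
  B3 = {q2}
p0 ∈ B0, q0 ∈ B1 → different blocks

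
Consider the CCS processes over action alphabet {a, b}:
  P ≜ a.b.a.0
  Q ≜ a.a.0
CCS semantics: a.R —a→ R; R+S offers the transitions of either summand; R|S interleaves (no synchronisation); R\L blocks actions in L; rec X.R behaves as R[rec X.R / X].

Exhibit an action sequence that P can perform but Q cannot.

Reachable graph of P (4 states):
  u0 = a.b.a.0 | ··a··> u1
  u1 = b.a.0 | ··b··> u2
  u2 = a.0 | ··a··> u3
  u3 = 0 | deadlocked
Reachable graph of Q (3 states):
  v0 = a.a.0 | ··a··> v1
  v1 = a.0 | ··a··> v2
  v2 = 0 | deadlocked
Run σ = ⟨ab⟩ on P: start {u0}
  [1] a ⇒ {u1}
  [2] b ⇒ {u2}
  P completes σ.
Run σ = ⟨ab⟩ on Q: start {v0}
  [1] a ⇒ {v1}
  [2] b ⇒ ∅  — Q cannot continue

ab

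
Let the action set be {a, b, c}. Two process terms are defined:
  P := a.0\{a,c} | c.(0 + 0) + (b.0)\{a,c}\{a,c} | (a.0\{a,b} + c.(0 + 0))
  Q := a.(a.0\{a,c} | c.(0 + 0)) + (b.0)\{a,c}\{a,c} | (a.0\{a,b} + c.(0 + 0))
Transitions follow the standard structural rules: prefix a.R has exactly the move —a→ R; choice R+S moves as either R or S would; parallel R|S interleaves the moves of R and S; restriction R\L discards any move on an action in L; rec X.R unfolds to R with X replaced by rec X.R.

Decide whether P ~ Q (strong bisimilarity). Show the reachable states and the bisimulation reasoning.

NO

P's transition system — 9 states:
  u0 = a.0\{a,c} | c.(0 + 0) + (b.0)\{a,c}\{a,c} | (a.0\{a,b} + c.(0 + 0)) :: -a-> u1, -a-> u2, -b-> u3, -c-> u4, -c-> u5
  u1 = (b.0)\{a,c}\{a,c} | 0\{a,b} :: -b-> u6
  u2 = 0\{a,c} | c.(0 + 0) :: -c-> u7
  u3 = 0\{a,c}\{a,c} | (a.0\{a,b} + c.(0 + 0)) :: -a-> u6, -c-> u8
  u4 = (b.0)\{a,c}\{a,c} | (0 + 0) :: -b-> u8
  u5 = a.0\{a,c} | (0 + 0) :: -a-> u7
  u6 = 0\{a,c}\{a,c} | 0\{a,b} :: deadlocked
  u7 = 0\{a,c} | (0 + 0) :: deadlocked
  u8 = 0\{a,c}\{a,c} | (0 + 0) :: deadlocked
Q's transition system — 10 states:
  v0 = a.(a.0\{a,c} | c.(0 + 0)) + (b.0)\{a,c}\{a,c} | (a.0\{a,b} + c.(0 + 0)) :: -a-> v1, -a-> v2, -b-> v3, -c-> v4
  v1 = (b.0)\{a,c}\{a,c} | 0\{a,b} :: -b-> v5
  v2 = a.0\{a,c} | c.(0 + 0) :: -a-> v6, -c-> v7
  v3 = 0\{a,c}\{a,c} | (a.0\{a,b} + c.(0 + 0)) :: -a-> v5, -c-> v8
  v4 = (b.0)\{a,c}\{a,c} | (0 + 0) :: -b-> v8
  v5 = 0\{a,c}\{a,c} | 0\{a,b} :: deadlocked
  v6 = 0\{a,c} | c.(0 + 0) :: -c-> v9
  v7 = a.0\{a,c} | (0 + 0) :: -a-> v9
  v8 = 0\{a,c}\{a,c} | (0 + 0) :: deadlocked
  v9 = 0\{a,c} | (0 + 0) :: deadlocked
Partition-refinement fixed point:
  B0 = {u0}
  B1 = {u1, u4, v1, v4}
  B2 = {u6, u7, u8, v5, v8, v9}
  B3 = {u3, v3}
  B4 = {u5, v7}
  B5 = {u2, v6}
  B6 = {v0}
  B7 = {v2}
u0 ∈ B0, v0 ∈ B6 → different blocks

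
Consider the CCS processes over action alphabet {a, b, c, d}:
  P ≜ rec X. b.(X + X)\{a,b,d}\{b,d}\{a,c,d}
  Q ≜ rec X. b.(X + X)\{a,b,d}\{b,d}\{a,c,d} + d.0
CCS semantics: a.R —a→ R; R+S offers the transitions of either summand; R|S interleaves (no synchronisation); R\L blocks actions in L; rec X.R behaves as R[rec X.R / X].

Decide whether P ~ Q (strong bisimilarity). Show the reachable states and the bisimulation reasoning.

P's transition system — 2 states:
  u0 = rec X. b.(X + X)\{a,b,d}\{b,d}\{a,c,d} | ··b··> u1
  u1 = ((rec X. b.(X + X)\{a,b,d}\{b,d}\{a,c,d}) + (rec X. b.(X + X)\{a,b,d}\{b,d}\{a,c,d}))\{a,b,d}\{b,d}\{a,c,d} | deadlocked
Q's transition system — 3 states:
  v0 = rec X. b.(X + X)\{a,b,d}\{b,d}\{a,c,d} + d.0 | ··b··> v1, ··d··> v2
  v1 = ((rec X. b.(X + X)\{a,b,d}\{b,d}\{a,c,d} + d.0) + (rec X. b.(X + X)\{a,b,d}\{b,d}\{a,c,d} + d.0))\{a,b,d}\{b,d}\{a,c,d} | deadlocked
  v2 = 0 | deadlocked
Bisimilarity quotient blocks:
  B0 = {u0}
  B1 = {u1, v1, v2}
  B2 = {v0}
u0 ∈ B0, v0 ∈ B2 → different blocks

not bisimilar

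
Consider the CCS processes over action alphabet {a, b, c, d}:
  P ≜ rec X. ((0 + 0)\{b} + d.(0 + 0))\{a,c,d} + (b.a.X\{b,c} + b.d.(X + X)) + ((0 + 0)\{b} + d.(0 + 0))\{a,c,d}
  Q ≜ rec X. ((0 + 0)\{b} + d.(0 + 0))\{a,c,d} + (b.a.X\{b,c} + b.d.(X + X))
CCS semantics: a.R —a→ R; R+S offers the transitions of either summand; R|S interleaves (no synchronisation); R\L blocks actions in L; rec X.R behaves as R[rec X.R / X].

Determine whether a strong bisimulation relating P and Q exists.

Reachable graph of P (5 states):
  p0 = rec X. ((0 + 0)\{b} + d.(0 + 0))\{a,c,d} + (b.a.X\{b,c} + b.d.(X + X)) + ((0 + 0)\{b} + d.(0 + 0))\{a,c,d} | =b=> p1, =b=> p2
  p1 = a.(rec X. ((0 + 0)\{b} + d.(0 + 0))\{a,c,d} + (b.a.X\{b,c} + b.d.(X + X)) + ((0 + 0)\{b} + d.(0 + 0))\{a,c,d})\{b,c} | =a=> p3
  p2 = d.((rec X. ((0 + 0)\{b} + d.(0 + 0))\{a,c,d} + (b.a.X\{b,c} + b.d.(X + X)) + ((0 + 0)\{b} + d.(0 + 0))\{a,c,d}) + (rec X. ((0 + 0)\{b} + d.(0 + 0))\{a,c,d} + (b.a.X\{b,c} + b.d.(X + X)) + ((0 + 0)\{b} + d.(0 + 0))\{a,c,d})) | =d=> p4
  p3 = (rec X. ((0 + 0)\{b} + d.(0 + 0))\{a,c,d} + (b.a.X\{b,c} + b.d.(X + X)) + ((0 + 0)\{b} + d.(0 + 0))\{a,c,d})\{b,c} | stopped
  p4 = (rec X. ((0 + 0)\{b} + d.(0 + 0))\{a,c,d} + (b.a.X\{b,c} + b.d.(X + X)) + ((0 + 0)\{b} + d.(0 + 0))\{a,c,d}) + (rec X. ((0 + 0)\{b} + d.(0 + 0))\{a,c,d} + (b.a.X\{b,c} + b.d.(X + X)) + ((0 + 0)\{b} + d.(0 + 0))\{a,c,d}) | =b=> p1, =b=> p2
Reachable graph of Q (5 states):
  q0 = rec X. ((0 + 0)\{b} + d.(0 + 0))\{a,c,d} + (b.a.X\{b,c} + b.d.(X + X)) | =b=> q1, =b=> q2
  q1 = a.(rec X. ((0 + 0)\{b} + d.(0 + 0))\{a,c,d} + (b.a.X\{b,c} + b.d.(X + X)))\{b,c} | =a=> q3
  q2 = d.((rec X. ((0 + 0)\{b} + d.(0 + 0))\{a,c,d} + (b.a.X\{b,c} + b.d.(X + X))) + (rec X. ((0 + 0)\{b} + d.(0 + 0))\{a,c,d} + (b.a.X\{b,c} + b.d.(X + X)))) | =d=> q4
  q3 = (rec X. ((0 + 0)\{b} + d.(0 + 0))\{a,c,d} + (b.a.X\{b,c} + b.d.(X + X)))\{b,c} | stopped
  q4 = (rec X. ((0 + 0)\{b} + d.(0 + 0))\{a,c,d} + (b.a.X\{b,c} + b.d.(X + X))) + (rec X. ((0 + 0)\{b} + d.(0 + 0))\{a,c,d} + (b.a.X\{b,c} + b.d.(X + X))) | =b=> q1, =b=> q2
Bisimilarity quotient blocks:
  B0 = {p0, p4, q0, q4}
  B1 = {p1, q1}
  B2 = {p3, q3}
  B3 = {p2, q2}
p0 ∈ B0, q0 ∈ B0 → same block

P ~ Q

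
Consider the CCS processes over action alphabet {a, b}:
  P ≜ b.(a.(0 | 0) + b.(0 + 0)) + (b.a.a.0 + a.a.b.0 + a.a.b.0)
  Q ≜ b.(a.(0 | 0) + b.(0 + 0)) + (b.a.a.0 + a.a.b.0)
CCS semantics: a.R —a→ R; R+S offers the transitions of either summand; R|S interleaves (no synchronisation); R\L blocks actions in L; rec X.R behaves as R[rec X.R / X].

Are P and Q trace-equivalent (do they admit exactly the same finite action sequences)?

Reachable graph of P (9 states):
  u0 = b.(a.(0 | 0) + b.(0 + 0)) + (b.a.a.0 + a.a.b.0 + a.a.b.0) ⊢ =a=> u1, =b=> u2, =b=> u3
  u1 = a.b.0 ⊢ =a=> u4
  u2 = a.(0 | 0) + b.(0 + 0) ⊢ =a=> u5, =b=> u6
  u3 = a.a.0 ⊢ =a=> u7
  u4 = b.0 ⊢ =b=> u8
  u5 = 0 | 0 ⊢ (no moves)
  u6 = 0 + 0 ⊢ (no moves)
  u7 = a.0 ⊢ =a=> u8
  u8 = 0 ⊢ (no moves)
Reachable graph of Q (9 states):
  v0 = b.(a.(0 | 0) + b.(0 + 0)) + (b.a.a.0 + a.a.b.0) ⊢ =a=> v1, =b=> v2, =b=> v3
  v1 = a.b.0 ⊢ =a=> v4
  v2 = a.(0 | 0) + b.(0 + 0) ⊢ =a=> v5, =b=> v6
  v3 = a.a.0 ⊢ =a=> v7
  v4 = b.0 ⊢ =b=> v8
  v5 = 0 | 0 ⊢ (no moves)
  v6 = 0 + 0 ⊢ (no moves)
  v7 = a.0 ⊢ =a=> v8
  v8 = 0 ⊢ (no moves)
Bisimilarity quotient blocks:
  B0 = {u0, v0}
  B1 = {u1, v1}
  B2 = {u4, v4}
  B3 = {u5, u6, u8, v5, v6, v8}
  B4 = {u2, v2}
  B5 = {u3, v3}
  B6 = {u7, v7}
u0 ∈ B0, v0 ∈ B0 → same block
Bisimilar ⇒ trace-equivalent.

traces(P) = traces(Q)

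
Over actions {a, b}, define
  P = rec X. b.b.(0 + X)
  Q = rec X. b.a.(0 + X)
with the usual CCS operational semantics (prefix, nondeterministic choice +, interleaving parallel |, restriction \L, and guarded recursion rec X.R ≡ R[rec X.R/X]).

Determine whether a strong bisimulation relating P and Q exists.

NO

Reachable graph of P (3 states):
  s0 = rec X. b.b.(0 + X) ⊢ ··b··> s1
  s1 = b.(0 + (rec X. b.b.(0 + X))) ⊢ ··b··> s2
  s2 = 0 + (rec X. b.b.(0 + X)) ⊢ ··b··> s1
Reachable graph of Q (3 states):
  t0 = rec X. b.a.(0 + X) ⊢ ··b··> t1
  t1 = a.(0 + (rec X. b.a.(0 + X))) ⊢ ··a··> t2
  t2 = 0 + (rec X. b.a.(0 + X)) ⊢ ··b··> t1
Bisimilarity quotient blocks:
  B0 = {s0, s1, s2}
  B1 = {t0, t2}
  B2 = {t1}
s0 ∈ B0, t0 ∈ B1 → different blocks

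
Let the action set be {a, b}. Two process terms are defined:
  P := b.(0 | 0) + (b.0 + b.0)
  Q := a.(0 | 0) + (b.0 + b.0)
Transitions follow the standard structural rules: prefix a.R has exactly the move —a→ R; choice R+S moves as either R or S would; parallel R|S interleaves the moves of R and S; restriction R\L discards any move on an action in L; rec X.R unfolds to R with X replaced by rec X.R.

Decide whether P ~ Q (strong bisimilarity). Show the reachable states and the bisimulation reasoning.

P's transition system — 3 states:
  m0 = b.(0 | 0) + (b.0 + b.0) has moves =b=> m1, =b=> m2
  m1 = 0 has moves ∅
  m2 = 0 | 0 has moves ∅
Q's transition system — 3 states:
  n0 = a.(0 | 0) + (b.0 + b.0) has moves =a=> n1, =b=> n2
  n1 = 0 | 0 has moves ∅
  n2 = 0 has moves ∅
Coarsest stable partition (strong bisimilarity classes):
  B0 = {m0}
  B1 = {m1, m2, n1, n2}
  B2 = {n0}
m0 ∈ B0, n0 ∈ B2 → different blocks

NO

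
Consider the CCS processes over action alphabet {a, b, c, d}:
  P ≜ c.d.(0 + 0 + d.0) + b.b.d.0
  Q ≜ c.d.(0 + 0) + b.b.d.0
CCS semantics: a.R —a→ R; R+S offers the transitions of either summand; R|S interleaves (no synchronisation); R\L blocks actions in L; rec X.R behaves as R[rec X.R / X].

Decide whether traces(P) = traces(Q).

trace-distinct — witness ⟨cdd⟩

Reachable graph of P (6 states):
  m0 = c.d.(0 + 0 + d.0) + b.b.d.0 | -b-> m1, -c-> m2
  m1 = b.d.0 | -b-> m3
  m2 = d.(0 + 0 + d.0) | -d-> m4
  m3 = d.0 | -d-> m5
  m4 = 0 + 0 + d.0 | -d-> m5
  m5 = 0 | ·
Reachable graph of Q (6 states):
  n0 = c.d.(0 + 0) + b.b.d.0 | -b-> n1, -c-> n2
  n1 = b.d.0 | -b-> n3
  n2 = d.(0 + 0) | -d-> n4
  n3 = d.0 | -d-> n5
  n4 = 0 + 0 | ·
  n5 = 0 | ·
Executing cdd from P (initial set {m0}):
  [1] c ⇒ {m2}
  [2] d ⇒ {m4}
  [3] d ⇒ {m5}
  ✓ P
Executing cdd from Q (initial set {n0}):
  [1] c ⇒ {n2}
  [2] d ⇒ {n4}
  [3] d ⇒ ∅  — Q cannot continue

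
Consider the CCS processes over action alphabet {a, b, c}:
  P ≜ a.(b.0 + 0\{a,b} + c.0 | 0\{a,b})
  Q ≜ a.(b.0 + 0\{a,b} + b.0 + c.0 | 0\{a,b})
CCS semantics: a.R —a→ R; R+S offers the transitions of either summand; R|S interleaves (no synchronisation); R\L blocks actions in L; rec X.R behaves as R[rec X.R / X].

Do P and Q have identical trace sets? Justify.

P's transition system — 4 states:
  m0 = a.(b.0 + 0\{a,b} + c.0 | 0\{a,b}) → -a-> m1
  m1 = b.0 + 0\{a,b} + c.0 | 0\{a,b} → -b-> m2, -c-> m3
  m2 = 0 → (no moves)
  m3 = 0 | 0\{a,b} → (no moves)
Q's transition system — 4 states:
  n0 = a.(b.0 + 0\{a,b} + b.0 + c.0 | 0\{a,b}) → -a-> n1
  n1 = b.0 + 0\{a,b} + b.0 + c.0 | 0\{a,b} → -b-> n2, -c-> n3
  n2 = 0 → (no moves)
  n3 = 0 | 0\{a,b} → (no moves)
Bisimilarity quotient blocks:
  B0 = {m0, n0}
  B1 = {m1, n1}
  B2 = {m2, m3, n2, n3}
m0 ∈ B0, n0 ∈ B0 → same block
Bisimilar ⇒ trace-equivalent.

traces(P) = traces(Q)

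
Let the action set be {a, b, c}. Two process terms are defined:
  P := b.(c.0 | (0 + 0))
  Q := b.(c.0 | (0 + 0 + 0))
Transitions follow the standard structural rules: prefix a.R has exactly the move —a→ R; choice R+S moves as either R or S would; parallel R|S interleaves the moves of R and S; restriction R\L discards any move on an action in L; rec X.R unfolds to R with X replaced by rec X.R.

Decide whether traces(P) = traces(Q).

YES

P's transition system — 3 states:
  p0 = b.(c.0 | (0 + 0)) :: —b→ p1
  p1 = c.0 | (0 + 0) :: —c→ p2
  p2 = 0 | (0 + 0) :: (no moves)
Q's transition system — 3 states:
  q0 = b.(c.0 | (0 + 0 + 0)) :: —b→ q1
  q1 = c.0 | (0 + 0 + 0) :: —c→ q2
  q2 = 0 | (0 + 0 + 0) :: (no moves)
Bisimilarity quotient blocks:
  B0 = {p0, q0}
  B1 = {p1, q1}
  B2 = {p2, q2}
p0 ∈ B0, q0 ∈ B0 → same block
Bisimilar ⇒ trace-equivalent.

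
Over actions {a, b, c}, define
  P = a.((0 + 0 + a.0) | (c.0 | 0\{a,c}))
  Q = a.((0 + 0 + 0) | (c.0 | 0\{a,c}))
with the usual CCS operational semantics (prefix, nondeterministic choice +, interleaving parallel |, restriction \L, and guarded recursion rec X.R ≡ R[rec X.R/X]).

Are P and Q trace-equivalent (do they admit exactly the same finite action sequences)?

LTS(P): 5 reachable states
  m0 = a.((0 + 0 + a.0) | (c.0 | 0\{a,c})) has moves =a=> m1
  m1 = (0 + 0 + a.0) | (c.0 | 0\{a,c}) has moves =a=> m2, =c=> m3
  m2 = 0 | (c.0 | 0\{a,c}) has moves =c=> m4
  m3 = (0 + 0 + a.0) | (0 | 0\{a,c}) has moves =a=> m4
  m4 = 0 | (0 | 0\{a,c}) has moves stopped
LTS(Q): 3 reachable states
  n0 = a.((0 + 0 + 0) | (c.0 | 0\{a,c})) has moves =a=> n1
  n1 = (0 + 0 + 0) | (c.0 | 0\{a,c}) has moves =c=> n2
  n2 = (0 + 0 + 0) | (0 | 0\{a,c}) has moves stopped
Run σ = ⟨aa⟩ on P: start {m0}
  after a @ step 1: {m1}
  after a @ step 2: {m2}
  ✓ P
Run σ = ⟨aa⟩ on Q: start {n0}
  after a @ step 1: {n1}
  after a @ step 2: no successor for Q

NO — witness ⟨aa⟩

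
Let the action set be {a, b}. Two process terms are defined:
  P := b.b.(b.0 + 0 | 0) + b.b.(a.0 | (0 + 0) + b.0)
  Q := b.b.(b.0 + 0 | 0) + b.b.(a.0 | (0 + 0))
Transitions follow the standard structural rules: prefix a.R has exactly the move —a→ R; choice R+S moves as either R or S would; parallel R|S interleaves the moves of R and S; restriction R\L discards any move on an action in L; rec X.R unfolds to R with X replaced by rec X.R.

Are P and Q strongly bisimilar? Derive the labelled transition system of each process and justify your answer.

not bisimilar

Reachable graph of P (7 states):
  s0 = b.b.(b.0 + 0 | 0) + b.b.(a.0 | (0 + 0) + b.0) :: --b--▸ s1, --b--▸ s2
  s1 = b.(a.0 | (0 + 0) + b.0) :: --b--▸ s3
  s2 = b.(b.0 + 0 | 0) :: --b--▸ s4
  s3 = a.0 | (0 + 0) + b.0 :: --a--▸ s5, --b--▸ s6
  s4 = b.0 + 0 | 0 :: --b--▸ s6
  s5 = 0 | (0 + 0) :: deadlocked
  s6 = 0 :: deadlocked
Reachable graph of Q (7 states):
  t0 = b.b.(b.0 + 0 | 0) + b.b.(a.0 | (0 + 0)) :: --b--▸ t1, --b--▸ t2
  t1 = b.(a.0 | (0 + 0)) :: --b--▸ t3
  t2 = b.(b.0 + 0 | 0) :: --b--▸ t4
  t3 = a.0 | (0 + 0) :: --a--▸ t5
  t4 = b.0 + 0 | 0 :: --b--▸ t6
  t5 = 0 | (0 + 0) :: deadlocked
  t6 = 0 :: deadlocked
Bisimilarity quotient blocks:
  B0 = {s0}
  B1 = {s1}
  B2 = {s3}
  B3 = {s5, s6, t5, t6}
  B4 = {s2, t2}
  B5 = {s4, t4}
  B6 = {t0}
  B7 = {t1}
  B8 = {t3}
s0 ∈ B0, t0 ∈ B6 → different blocks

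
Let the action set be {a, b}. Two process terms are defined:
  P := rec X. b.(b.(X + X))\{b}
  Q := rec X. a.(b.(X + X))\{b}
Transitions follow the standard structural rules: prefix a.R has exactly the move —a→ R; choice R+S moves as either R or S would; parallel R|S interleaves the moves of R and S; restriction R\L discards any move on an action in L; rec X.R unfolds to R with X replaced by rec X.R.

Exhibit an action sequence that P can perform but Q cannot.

b

Reachable graph of P (2 states):
  m0 = rec X. b.(b.(X + X))\{b} :: -b-> m1
  m1 = (b.((rec X. b.(b.(X + X))\{b}) + (rec X. b.(b.(X + X))\{b})))\{b} :: stopped
Reachable graph of Q (2 states):
  n0 = rec X. a.(b.(X + X))\{b} :: -a-> n1
  n1 = (b.((rec X. a.(b.(X + X))\{b}) + (rec X. a.(b.(X + X))\{b})))\{b} :: stopped
Executing b from P (initial set {m0}):
  step 1 (b): {m1}
  P completes σ.
Executing b from Q (initial set {n0}):
  step 1 (b): ∅ (Q stuck)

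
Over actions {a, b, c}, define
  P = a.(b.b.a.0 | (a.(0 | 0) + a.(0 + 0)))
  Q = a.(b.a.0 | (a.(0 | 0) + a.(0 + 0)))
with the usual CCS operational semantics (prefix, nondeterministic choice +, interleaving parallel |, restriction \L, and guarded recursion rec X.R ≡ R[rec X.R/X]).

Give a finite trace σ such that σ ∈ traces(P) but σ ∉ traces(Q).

abb

Reachable graph of P (13 states):
  s0 = a.(b.b.a.0 | (a.(0 | 0) + a.(0 + 0))) ⊢ ··a··> s1
  s1 = b.b.a.0 | (a.(0 | 0) + a.(0 + 0)) ⊢ ··a··> s2, ··a··> s3, ··b··> s4
  s2 = b.b.a.0 | (0 + 0) ⊢ ··b··> s5
  s3 = b.b.a.0 | (0 | 0) ⊢ ··b··> s6
  s4 = b.a.0 | (a.(0 | 0) + a.(0 + 0)) ⊢ ··a··> s5, ··a··> s6, ··b··> s7
  s5 = b.a.0 | (0 + 0) ⊢ ··b··> s8
  s6 = b.a.0 | (0 | 0) ⊢ ··b··> s9
  s7 = a.0 | (a.(0 | 0) + a.(0 + 0)) ⊢ ··a··> s10, ··a··> s8, ··a··> s9
  s8 = a.0 | (0 + 0) ⊢ ··a··> s11
  s9 = a.0 | (0 | 0) ⊢ ··a··> s12
  s10 = 0 | (a.(0 | 0) + a.(0 + 0)) ⊢ ··a··> s11, ··a··> s12
  s11 = 0 | (0 + 0) ⊢ stopped
  s12 = 0 | (0 | 0) ⊢ stopped
Reachable graph of Q (10 states):
  t0 = a.(b.a.0 | (a.(0 | 0) + a.(0 + 0))) ⊢ ··a··> t1
  t1 = b.a.0 | (a.(0 | 0) + a.(0 + 0)) ⊢ ··a··> t2, ··a··> t3, ··b··> t4
  t2 = b.a.0 | (0 + 0) ⊢ ··b··> t5
  t3 = b.a.0 | (0 | 0) ⊢ ··b··> t6
  t4 = a.0 | (a.(0 | 0) + a.(0 + 0)) ⊢ ··a··> t5, ··a··> t6, ··a··> t7
  t5 = a.0 | (0 + 0) ⊢ ··a··> t8
  t6 = a.0 | (0 | 0) ⊢ ··a··> t9
  t7 = 0 | (a.(0 | 0) + a.(0 + 0)) ⊢ ··a··> t8, ··a··> t9
  t8 = 0 | (0 + 0) ⊢ stopped
  t9 = 0 | (0 | 0) ⊢ stopped
Executing abb from P (initial set {s0}):
  [1] a ⇒ {s1}
  [2] b ⇒ {s4}
  [3] b ⇒ {s7}
  P completes σ.
Executing abb from Q (initial set {t0}):
  [1] a ⇒ {t1}
  [2] b ⇒ {t4}
  [3] b ⇒ ∅ (Q stuck)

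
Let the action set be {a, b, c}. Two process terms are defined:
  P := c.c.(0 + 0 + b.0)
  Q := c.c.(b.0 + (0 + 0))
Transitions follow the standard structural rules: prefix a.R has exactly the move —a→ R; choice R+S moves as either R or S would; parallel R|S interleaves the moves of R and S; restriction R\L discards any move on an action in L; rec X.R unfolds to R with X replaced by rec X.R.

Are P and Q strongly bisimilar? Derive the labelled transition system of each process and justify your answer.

LTS(P): 4 reachable states
  p0 = c.c.(0 + 0 + b.0) | =c=> p1
  p1 = c.(0 + 0 + b.0) | =c=> p2
  p2 = 0 + 0 + b.0 | =b=> p3
  p3 = 0 | (no moves)
LTS(Q): 4 reachable states
  q0 = c.c.(b.0 + (0 + 0)) | =c=> q1
  q1 = c.(b.0 + (0 + 0)) | =c=> q2
  q2 = b.0 + (0 + 0) | =b=> q3
  q3 = 0 | (no moves)
Bisimilarity quotient blocks:
  B0 = {p0, q0}
  B1 = {p1, q1}
  B2 = {p2, q2}
  B3 = {p3, q3}
p0 ∈ B0, q0 ∈ B0 → same block

YES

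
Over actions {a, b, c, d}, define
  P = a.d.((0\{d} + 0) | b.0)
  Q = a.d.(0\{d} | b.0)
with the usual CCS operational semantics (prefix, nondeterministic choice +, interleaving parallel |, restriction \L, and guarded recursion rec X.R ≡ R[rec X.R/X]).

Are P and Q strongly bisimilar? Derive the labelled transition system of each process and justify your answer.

P ~ Q

LTS(P): 4 reachable states
  s0 = a.d.((0\{d} + 0) | b.0) :: -a-> s1
  s1 = d.((0\{d} + 0) | b.0) :: -d-> s2
  s2 = (0\{d} + 0) | b.0 :: -b-> s3
  s3 = (0\{d} + 0) | 0 :: ·
LTS(Q): 4 reachable states
  t0 = a.d.(0\{d} | b.0) :: -a-> t1
  t1 = d.(0\{d} | b.0) :: -d-> t2
  t2 = 0\{d} | b.0 :: -b-> t3
  t3 = 0\{d} | 0 :: ·
Partition-refinement fixed point:
  B0 = {s0, t0}
  B1 = {s1, t1}
  B2 = {s2, t2}
  B3 = {s3, t3}
s0 ∈ B0, t0 ∈ B0 → same block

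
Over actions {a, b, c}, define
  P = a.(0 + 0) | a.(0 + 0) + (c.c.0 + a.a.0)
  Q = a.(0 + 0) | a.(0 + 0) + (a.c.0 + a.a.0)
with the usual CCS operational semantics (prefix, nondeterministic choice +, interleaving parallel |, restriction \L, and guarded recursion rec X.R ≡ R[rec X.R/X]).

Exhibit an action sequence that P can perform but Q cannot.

c

LTS(P): 7 reachable states
  p0 = a.(0 + 0) | a.(0 + 0) + (c.c.0 + a.a.0) | -a-> p1, -a-> p2, -a-> p3, -c-> p4
  p1 = (0 + 0) | a.(0 + 0) | -a-> p5
  p2 = a.(0 + 0) | (0 + 0) | -a-> p5
  p3 = a.0 | -a-> p6
  p4 = c.0 | -c-> p6
  p5 = (0 + 0) | (0 + 0) | (no moves)
  p6 = 0 | (no moves)
LTS(Q): 7 reachable states
  q0 = a.(0 + 0) | a.(0 + 0) + (a.c.0 + a.a.0) | -a-> q1, -a-> q2, -a-> q3, -a-> q4
  q1 = (0 + 0) | a.(0 + 0) | -a-> q5
  q2 = a.(0 + 0) | (0 + 0) | -a-> q5
  q3 = a.0 | -a-> q6
  q4 = c.0 | -c-> q6
  q5 = (0 + 0) | (0 + 0) | (no moves)
  q6 = 0 | (no moves)
Executing c from P (initial set {p0}):
  after c @ step 1: {p4}
  ✓ P
Executing c from Q (initial set {q0}):
  after c @ step 1: ∅ (Q stuck)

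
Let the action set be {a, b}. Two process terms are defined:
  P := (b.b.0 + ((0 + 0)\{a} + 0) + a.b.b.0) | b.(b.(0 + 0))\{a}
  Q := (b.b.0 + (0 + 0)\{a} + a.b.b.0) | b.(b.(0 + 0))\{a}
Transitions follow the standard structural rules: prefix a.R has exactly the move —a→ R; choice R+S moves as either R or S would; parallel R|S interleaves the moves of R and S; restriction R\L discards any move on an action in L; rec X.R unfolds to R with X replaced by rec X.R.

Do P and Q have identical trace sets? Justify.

traces(P) = traces(Q)

Reachable graph of P (12 states):
  p0 = (b.b.0 + ((0 + 0)\{a} + 0) + a.b.b.0) | b.(b.(0 + 0))\{a} has moves ··a··> p1, ··b··> p2, ··b··> p3
  p1 = b.b.0 | b.(b.(0 + 0))\{a} has moves ··b··> p3, ··b··> p4
  p2 = (b.b.0 + ((0 + 0)\{a} + 0) + a.b.b.0) | (b.(0 + 0))\{a} has moves ··a··> p4, ··b··> p5, ··b··> p6
  p3 = b.0 | b.(b.(0 + 0))\{a} has moves ··b··> p6, ··b··> p7
  p4 = b.b.0 | (b.(0 + 0))\{a} has moves ··b··> p6, ··b··> p8
  p5 = (b.b.0 + ((0 + 0)\{a} + 0) + a.b.b.0) | (0 + 0)\{a} has moves ··a··> p8, ··b··> p9
  p6 = b.0 | (b.(0 + 0))\{a} has moves ··b··> p10, ··b··> p9
  p7 = 0 | b.(b.(0 + 0))\{a} has moves ··b··> p10
  p8 = b.b.0 | (0 + 0)\{a} has moves ··b··> p9
  p9 = b.0 | (0 + 0)\{a} has moves ··b··> p11
  p10 = 0 | (b.(0 + 0))\{a} has moves ··b··> p11
  p11 = 0 | (0 + 0)\{a} has moves ·
Reachable graph of Q (12 states):
  q0 = (b.b.0 + (0 + 0)\{a} + a.b.b.0) | b.(b.(0 + 0))\{a} has moves ··a··> q1, ··b··> q2, ··b··> q3
  q1 = b.b.0 | b.(b.(0 + 0))\{a} has moves ··b··> q3, ··b··> q4
  q2 = (b.b.0 + (0 + 0)\{a} + a.b.b.0) | (b.(0 + 0))\{a} has moves ··a··> q4, ··b··> q5, ··b··> q6
  q3 = b.0 | b.(b.(0 + 0))\{a} has moves ··b··> q6, ··b··> q7
  q4 = b.b.0 | (b.(0 + 0))\{a} has moves ··b··> q6, ··b··> q8
  q5 = (b.b.0 + (0 + 0)\{a} + a.b.b.0) | (0 + 0)\{a} has moves ··a··> q8, ··b··> q9
  q6 = b.0 | (b.(0 + 0))\{a} has moves ··b··> q10, ··b··> q9
  q7 = 0 | b.(b.(0 + 0))\{a} has moves ··b··> q10
  q8 = b.b.0 | (0 + 0)\{a} has moves ··b··> q9
  q9 = b.0 | (0 + 0)\{a} has moves ··b··> q11
  q10 = 0 | (b.(0 + 0))\{a} has moves ··b··> q11
  q11 = 0 | (0 + 0)\{a} has moves ·
Coarsest stable partition (strong bisimilarity classes):
  B0 = {p0, q0}
  B1 = {p1, q1}
  B2 = {p3, p4, q3, q4}
  B3 = {p6, p7, p8, q6, q7, q8}
  B4 = {p10, p9, q10, q9}
  B5 = {p11, q11}
  B6 = {p2, q2}
  B7 = {p5, q5}
p0 ∈ B0, q0 ∈ B0 → same block
Bisimilar ⇒ trace-equivalent.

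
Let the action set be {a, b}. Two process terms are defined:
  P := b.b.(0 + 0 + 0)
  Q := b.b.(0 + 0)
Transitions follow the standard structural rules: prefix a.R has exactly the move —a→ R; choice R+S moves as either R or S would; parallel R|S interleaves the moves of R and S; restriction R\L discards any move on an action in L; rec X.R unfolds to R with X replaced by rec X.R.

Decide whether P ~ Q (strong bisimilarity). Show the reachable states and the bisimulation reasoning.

Reachable graph of P (3 states):
  m0 = b.b.(0 + 0 + 0) → -b-> m1
  m1 = b.(0 + 0 + 0) → -b-> m2
  m2 = 0 + 0 + 0 → ·
Reachable graph of Q (3 states):
  n0 = b.b.(0 + 0) → -b-> n1
  n1 = b.(0 + 0) → -b-> n2
  n2 = 0 + 0 → ·
Bisimilarity quotient blocks:
  B0 = {m0, n0}
  B1 = {m1, n1}
  B2 = {m2, n2}
m0 ∈ B0, n0 ∈ B0 → same block

bisimilar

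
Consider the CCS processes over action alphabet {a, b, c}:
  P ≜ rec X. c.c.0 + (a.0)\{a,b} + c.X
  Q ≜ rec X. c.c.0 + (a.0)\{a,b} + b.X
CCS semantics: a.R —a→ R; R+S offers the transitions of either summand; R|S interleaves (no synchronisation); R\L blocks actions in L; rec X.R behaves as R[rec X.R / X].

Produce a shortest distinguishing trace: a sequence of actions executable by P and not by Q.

ccc

Reachable graph of P (3 states):
  p0 = rec X. c.c.0 + (a.0)\{a,b} + c.X | —c→ p0, —c→ p1
  p1 = c.0 | —c→ p2
  p2 = 0 | deadlocked
Reachable graph of Q (3 states):
  q0 = rec X. c.c.0 + (a.0)\{a,b} + b.X | —b→ q0, —c→ q1
  q1 = c.0 | —c→ q2
  q2 = 0 | deadlocked
Run σ = ⟨ccc⟩ on P: start {p0}
  after c @ step 1: {p0, p1}
  after c @ step 2: {p0, p1, p2}
  after c @ step 3: {p0, p1, p2}
  P completes σ.
Run σ = ⟨ccc⟩ on Q: start {q0}
  after c @ step 1: {q1}
  after c @ step 2: {q2}
  after c @ step 3: no successor for Q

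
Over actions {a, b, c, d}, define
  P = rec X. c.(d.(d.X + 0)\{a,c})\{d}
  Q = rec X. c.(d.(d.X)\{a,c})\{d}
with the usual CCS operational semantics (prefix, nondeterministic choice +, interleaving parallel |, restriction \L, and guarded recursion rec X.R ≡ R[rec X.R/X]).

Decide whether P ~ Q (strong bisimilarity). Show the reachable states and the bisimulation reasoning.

Reachable graph of P (2 states):
  s0 = rec X. c.(d.(d.X + 0)\{a,c})\{d} has moves --c--▸ s1
  s1 = (d.(d.(rec X. c.(d.(d.X + 0)\{a,c})\{d}) + 0)\{a,c})\{d} has moves (no moves)
Reachable graph of Q (2 states):
  t0 = rec X. c.(d.(d.X)\{a,c})\{d} has moves --c--▸ t1
  t1 = (d.(d.(rec X. c.(d.(d.X)\{a,c})\{d}))\{a,c})\{d} has moves (no moves)
Partition-refinement fixed point:
  B0 = {s0, t0}
  B1 = {s1, t1}
s0 ∈ B0, t0 ∈ B0 → same block

bisimilar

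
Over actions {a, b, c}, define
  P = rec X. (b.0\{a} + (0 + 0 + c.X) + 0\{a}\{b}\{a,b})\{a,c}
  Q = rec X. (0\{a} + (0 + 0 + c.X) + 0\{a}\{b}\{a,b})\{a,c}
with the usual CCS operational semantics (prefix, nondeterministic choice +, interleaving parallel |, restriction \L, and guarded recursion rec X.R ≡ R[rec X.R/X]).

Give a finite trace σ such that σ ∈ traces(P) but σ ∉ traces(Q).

b

LTS(P): 2 reachable states
  s0 = rec X. (b.0\{a} + (0 + 0 + c.X) + 0\{a}\{b}\{a,b})\{a,c} | -b-> s1
  s1 = 0\{a}\{a,c} | (no moves)
LTS(Q): 1 reachable states
  t0 = rec X. (0\{a} + (0 + 0 + c.X) + 0\{a}\{b}\{a,b})\{a,c} | (no moves)
Trace ⟨b⟩ through P, begin at {s0}:
  [1] b ⇒ {s1}
  — P admits the full trace.
Trace ⟨b⟩ through Q, begin at {t0}:
  [1] b ⇒ ∅  — Q cannot continue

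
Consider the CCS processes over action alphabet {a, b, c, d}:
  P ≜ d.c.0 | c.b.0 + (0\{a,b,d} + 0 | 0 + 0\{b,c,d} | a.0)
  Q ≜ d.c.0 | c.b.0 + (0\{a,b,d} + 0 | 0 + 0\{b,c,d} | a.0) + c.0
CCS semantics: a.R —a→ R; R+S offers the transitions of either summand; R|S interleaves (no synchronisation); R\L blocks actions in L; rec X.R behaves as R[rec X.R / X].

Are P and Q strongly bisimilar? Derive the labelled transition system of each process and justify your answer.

P ≁ Q

LTS(P): 10 reachable states
  p0 = d.c.0 | c.b.0 + (0\{a,b,d} + 0 | 0 + 0\{b,c,d} | a.0) :: —a→ p1, —c→ p2, —d→ p3
  p1 = 0\{b,c,d} | 0 :: ∅
  p2 = d.c.0 | b.0 :: —b→ p4, —d→ p5
  p3 = c.0 | c.b.0 :: —c→ p5, —c→ p6
  p4 = d.c.0 | 0 :: —d→ p7
  p5 = c.0 | b.0 :: —b→ p7, —c→ p8
  p6 = 0 | c.b.0 :: —c→ p8
  p7 = c.0 | 0 :: —c→ p9
  p8 = 0 | b.0 :: —b→ p9
  p9 = 0 | 0 :: ∅
LTS(Q): 11 reachable states
  q0 = d.c.0 | c.b.0 + (0\{a,b,d} + 0 | 0 + 0\{b,c,d} | a.0) + c.0 :: —a→ q1, —c→ q2, —c→ q3, —d→ q4
  q1 = 0\{b,c,d} | 0 :: ∅
  q2 = 0 :: ∅
  q3 = d.c.0 | b.0 :: —b→ q5, —d→ q6
  q4 = c.0 | c.b.0 :: —c→ q6, —c→ q7
  q5 = d.c.0 | 0 :: —d→ q8
  q6 = c.0 | b.0 :: —b→ q8, —c→ q9
  q7 = 0 | c.b.0 :: —c→ q9
  q8 = c.0 | 0 :: —c→ q10
  q9 = 0 | b.0 :: —b→ q10
  q10 = 0 | 0 :: ∅
Bisimilarity quotient blocks:
  B0 = {p0}
  B1 = {p2, q3}
  B2 = {p5, q6}
  B3 = {p8, q9}
  B4 = {p1, p9, q1, q10, q2}
  B5 = {p7, q8}
  B6 = {p4, q5}
  B7 = {p3, q4}
  B8 = {p6, q7}
  B9 = {q0}
p0 ∈ B0, q0 ∈ B9 → different blocks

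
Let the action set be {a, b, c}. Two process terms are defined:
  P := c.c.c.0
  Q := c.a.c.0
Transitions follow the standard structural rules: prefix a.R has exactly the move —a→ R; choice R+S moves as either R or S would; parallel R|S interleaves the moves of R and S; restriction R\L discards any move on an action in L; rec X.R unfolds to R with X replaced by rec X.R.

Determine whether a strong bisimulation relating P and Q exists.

P's transition system — 4 states:
  u0 = c.c.c.0 | —c→ u1
  u1 = c.c.0 | —c→ u2
  u2 = c.0 | —c→ u3
  u3 = 0 | deadlocked
Q's transition system — 4 states:
  v0 = c.a.c.0 | —c→ v1
  v1 = a.c.0 | —a→ v2
  v2 = c.0 | —c→ v3
  v3 = 0 | deadlocked
Bisimilarity quotient blocks:
  B0 = {u0}
  B1 = {u1}
  B2 = {u2, v2}
  B3 = {u3, v3}
  B4 = {v0}
  B5 = {v1}
u0 ∈ B0, v0 ∈ B4 → different blocks

NO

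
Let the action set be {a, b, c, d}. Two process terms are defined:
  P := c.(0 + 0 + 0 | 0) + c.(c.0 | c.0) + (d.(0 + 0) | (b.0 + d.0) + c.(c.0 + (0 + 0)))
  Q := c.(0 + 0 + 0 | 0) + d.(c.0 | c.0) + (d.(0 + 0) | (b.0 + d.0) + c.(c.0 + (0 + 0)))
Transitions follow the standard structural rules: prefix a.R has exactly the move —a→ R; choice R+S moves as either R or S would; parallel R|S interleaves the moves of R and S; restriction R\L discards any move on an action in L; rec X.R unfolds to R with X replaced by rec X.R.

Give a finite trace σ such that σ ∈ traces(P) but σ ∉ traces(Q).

ccc

Reachable graph of P (11 states):
  m0 = c.(0 + 0 + 0 | 0) + c.(c.0 | c.0) + (d.(0 + 0) | (b.0 + d.0) + c.(c.0 + (0 + 0))) ⊢ --b--▸ m1, --c--▸ m2, --c--▸ m3, --c--▸ m4, --d--▸ m1, --d--▸ m5
  m1 = d.(0 + 0) | 0 ⊢ --d--▸ m6
  m2 = 0 + 0 + 0 | 0 ⊢ ∅
  m3 = c.0 + (0 + 0) ⊢ --c--▸ m7
  m4 = c.0 | c.0 ⊢ --c--▸ m8, --c--▸ m9
  m5 = (0 + 0) | (b.0 + d.0) ⊢ --b--▸ m6, --d--▸ m6
  m6 = (0 + 0) | 0 ⊢ ∅
  m7 = 0 ⊢ ∅
  m8 = 0 | c.0 ⊢ --c--▸ m10
  m9 = c.0 | 0 ⊢ --c--▸ m10
  m10 = 0 | 0 ⊢ ∅
Reachable graph of Q (11 states):
  n0 = c.(0 + 0 + 0 | 0) + d.(c.0 | c.0) + (d.(0 + 0) | (b.0 + d.0) + c.(c.0 + (0 + 0))) ⊢ --b--▸ n1, --c--▸ n2, --c--▸ n3, --d--▸ n1, --d--▸ n4, --d--▸ n5
  n1 = d.(0 + 0) | 0 ⊢ --d--▸ n6
  n2 = 0 + 0 + 0 | 0 ⊢ ∅
  n3 = c.0 + (0 + 0) ⊢ --c--▸ n7
  n4 = (0 + 0) | (b.0 + d.0) ⊢ --b--▸ n6, --d--▸ n6
  n5 = c.0 | c.0 ⊢ --c--▸ n8, --c--▸ n9
  n6 = (0 + 0) | 0 ⊢ ∅
  n7 = 0 ⊢ ∅
  n8 = 0 | c.0 ⊢ --c--▸ n10
  n9 = c.0 | 0 ⊢ --c--▸ n10
  n10 = 0 | 0 ⊢ ∅
Executing ccc from P (initial set {m0}):
  step 1 (c): {m2, m3, m4}
  step 2 (c): {m7, m8, m9}
  step 3 (c): {m10}
  ✓ P
Executing ccc from Q (initial set {n0}):
  step 1 (c): {n2, n3}
  step 2 (c): {n7}
  step 3 (c): ∅ (Q stuck)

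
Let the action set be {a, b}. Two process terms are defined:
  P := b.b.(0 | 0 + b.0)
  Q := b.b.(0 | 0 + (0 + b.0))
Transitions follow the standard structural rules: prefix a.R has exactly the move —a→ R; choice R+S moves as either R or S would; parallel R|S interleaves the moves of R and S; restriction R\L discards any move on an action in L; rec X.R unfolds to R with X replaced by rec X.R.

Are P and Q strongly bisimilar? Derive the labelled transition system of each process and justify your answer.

P ~ Q

Reachable graph of P (4 states):
  s0 = b.b.(0 | 0 + b.0) has moves ··b··> s1
  s1 = b.(0 | 0 + b.0) has moves ··b··> s2
  s2 = 0 | 0 + b.0 has moves ··b··> s3
  s3 = 0 has moves stopped
Reachable graph of Q (4 states):
  t0 = b.b.(0 | 0 + (0 + b.0)) has moves ··b··> t1
  t1 = b.(0 | 0 + (0 + b.0)) has moves ··b··> t2
  t2 = 0 | 0 + (0 + b.0) has moves ··b··> t3
  t3 = 0 has moves stopped
Coarsest stable partition (strong bisimilarity classes):
  B0 = {s0, t0}
  B1 = {s1, t1}
  B2 = {s2, t2}
  B3 = {s3, t3}
s0 ∈ B0, t0 ∈ B0 → same block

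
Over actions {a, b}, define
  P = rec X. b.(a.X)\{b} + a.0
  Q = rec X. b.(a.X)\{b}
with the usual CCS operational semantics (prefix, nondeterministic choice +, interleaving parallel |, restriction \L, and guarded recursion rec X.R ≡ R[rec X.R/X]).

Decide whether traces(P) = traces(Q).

LTS(P): 5 reachable states
  m0 = rec X. b.(a.X)\{b} + a.0 :: ··a··> m1, ··b··> m2
  m1 = 0 :: deadlocked
  m2 = (a.(rec X. b.(a.X)\{b} + a.0))\{b} :: ··a··> m3
  m3 = (rec X. b.(a.X)\{b} + a.0)\{b} :: ··a··> m4
  m4 = 0\{b} :: deadlocked
LTS(Q): 3 reachable states
  n0 = rec X. b.(a.X)\{b} :: ··b··> n1
  n1 = (a.(rec X. b.(a.X)\{b}))\{b} :: ··a··> n2
  n2 = (rec X. b.(a.X)\{b})\{b} :: deadlocked
Executing a from P (initial set {m0}):
  after a @ step 1: {m1}
  P completes σ.
Executing a from Q (initial set {n0}):
  after a @ step 1: ∅ (Q stuck)

NO — witness ⟨a⟩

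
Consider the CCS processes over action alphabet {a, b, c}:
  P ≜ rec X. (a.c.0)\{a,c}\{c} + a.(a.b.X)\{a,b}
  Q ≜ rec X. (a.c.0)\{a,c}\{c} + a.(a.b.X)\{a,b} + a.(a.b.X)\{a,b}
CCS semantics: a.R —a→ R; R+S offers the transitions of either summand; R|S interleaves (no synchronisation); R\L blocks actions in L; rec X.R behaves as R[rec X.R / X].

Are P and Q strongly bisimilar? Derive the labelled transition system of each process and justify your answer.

YES

LTS(P): 2 reachable states
  p0 = rec X. (a.c.0)\{a,c}\{c} + a.(a.b.X)\{a,b} has moves —a→ p1
  p1 = (a.b.(rec X. (a.c.0)\{a,c}\{c} + a.(a.b.X)\{a,b}))\{a,b} has moves stopped
LTS(Q): 2 reachable states
  q0 = rec X. (a.c.0)\{a,c}\{c} + a.(a.b.X)\{a,b} + a.(a.b.X)\{a,b} has moves —a→ q1
  q1 = (a.b.(rec X. (a.c.0)\{a,c}\{c} + a.(a.b.X)\{a,b} + a.(a.b.X)\{a,b}))\{a,b} has moves stopped
Coarsest stable partition (strong bisimilarity classes):
  B0 = {p0, q0}
  B1 = {p1, q1}
p0 ∈ B0, q0 ∈ B0 → same block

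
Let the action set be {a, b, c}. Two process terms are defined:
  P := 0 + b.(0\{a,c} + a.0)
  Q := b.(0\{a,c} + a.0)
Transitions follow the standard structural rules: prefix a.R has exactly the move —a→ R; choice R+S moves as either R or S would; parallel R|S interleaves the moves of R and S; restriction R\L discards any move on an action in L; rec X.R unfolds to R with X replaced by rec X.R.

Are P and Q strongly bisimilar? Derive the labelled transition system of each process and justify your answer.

Reachable graph of P (3 states):
  s0 = 0 + b.(0\{a,c} + a.0) | =b=> s1
  s1 = 0\{a,c} + a.0 | =a=> s2
  s2 = 0 | deadlocked
Reachable graph of Q (3 states):
  t0 = b.(0\{a,c} + a.0) | =b=> t1
  t1 = 0\{a,c} + a.0 | =a=> t2
  t2 = 0 | deadlocked
Coarsest stable partition (strong bisimilarity classes):
  B0 = {s0, t0}
  B1 = {s1, t1}
  B2 = {s2, t2}
s0 ∈ B0, t0 ∈ B0 → same block

bisimilar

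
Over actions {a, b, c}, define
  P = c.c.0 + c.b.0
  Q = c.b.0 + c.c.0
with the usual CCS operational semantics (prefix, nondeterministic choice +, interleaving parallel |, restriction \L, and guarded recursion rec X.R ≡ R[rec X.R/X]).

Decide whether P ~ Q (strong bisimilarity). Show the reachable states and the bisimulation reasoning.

bisimilar

Reachable graph of P (4 states):
  u0 = c.c.0 + c.b.0 :: ··c··> u1, ··c··> u2
  u1 = b.0 :: ··b··> u3
  u2 = c.0 :: ··c··> u3
  u3 = 0 :: deadlocked
Reachable graph of Q (4 states):
  v0 = c.b.0 + c.c.0 :: ··c··> v1, ··c··> v2
  v1 = b.0 :: ··b··> v3
  v2 = c.0 :: ··c··> v3
  v3 = 0 :: deadlocked
Bisimilarity quotient blocks:
  B0 = {u0, v0}
  B1 = {u2, v2}
  B2 = {u3, v3}
  B3 = {u1, v1}
u0 ∈ B0, v0 ∈ B0 → same block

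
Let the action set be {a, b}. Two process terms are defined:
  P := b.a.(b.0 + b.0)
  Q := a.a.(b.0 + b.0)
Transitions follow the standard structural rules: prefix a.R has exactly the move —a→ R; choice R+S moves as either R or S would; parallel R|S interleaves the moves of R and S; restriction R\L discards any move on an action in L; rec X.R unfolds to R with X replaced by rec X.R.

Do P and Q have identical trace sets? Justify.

traces(P) ≠ traces(Q) — witness ⟨b⟩

P's transition system — 4 states:
  s0 = b.a.(b.0 + b.0) → ··b··> s1
  s1 = a.(b.0 + b.0) → ··a··> s2
  s2 = b.0 + b.0 → ··b··> s3
  s3 = 0 → ∅
Q's transition system — 4 states:
  t0 = a.a.(b.0 + b.0) → ··a··> t1
  t1 = a.(b.0 + b.0) → ··a··> t2
  t2 = b.0 + b.0 → ··b··> t3
  t3 = 0 → ∅
Run σ = ⟨b⟩ on P: start {s0}
  after b @ step 1: {s1}
  — P admits the full trace.
Run σ = ⟨b⟩ on Q: start {t0}
  after b @ step 1: no successor for Q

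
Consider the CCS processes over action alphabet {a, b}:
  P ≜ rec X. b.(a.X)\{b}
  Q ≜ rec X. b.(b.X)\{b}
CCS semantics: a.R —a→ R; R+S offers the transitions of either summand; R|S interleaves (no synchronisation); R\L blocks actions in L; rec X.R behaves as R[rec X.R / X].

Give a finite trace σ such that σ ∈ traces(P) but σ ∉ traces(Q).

LTS(P): 3 reachable states
  u0 = rec X. b.(a.X)\{b} | -b-> u1
  u1 = (a.(rec X. b.(a.X)\{b}))\{b} | -a-> u2
  u2 = (rec X. b.(a.X)\{b})\{b} | deadlocked
LTS(Q): 2 reachable states
  v0 = rec X. b.(b.X)\{b} | -b-> v1
  v1 = (b.(rec X. b.(b.X)\{b}))\{b} | deadlocked
Run σ = ⟨ba⟩ on P: start {u0}
  step 1 (b): {u1}
  step 2 (a): {u2}
  P completes σ.
Run σ = ⟨ba⟩ on Q: start {v0}
  step 1 (b): {v1}
  step 2 (a): no successor for Q

ba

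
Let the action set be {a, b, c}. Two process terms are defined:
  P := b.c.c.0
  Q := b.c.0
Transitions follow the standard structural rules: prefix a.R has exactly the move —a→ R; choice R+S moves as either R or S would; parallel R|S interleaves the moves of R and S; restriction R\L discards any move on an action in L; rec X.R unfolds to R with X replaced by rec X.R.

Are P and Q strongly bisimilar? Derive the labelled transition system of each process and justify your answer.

LTS(P): 4 reachable states
  p0 = b.c.c.0 → —b→ p1
  p1 = c.c.0 → —c→ p2
  p2 = c.0 → —c→ p3
  p3 = 0 → stopped
LTS(Q): 3 reachable states
  q0 = b.c.0 → —b→ q1
  q1 = c.0 → —c→ q2
  q2 = 0 → stopped
Partition-refinement fixed point:
  B0 = {p0}
  B1 = {p1}
  B2 = {p2, q1}
  B3 = {p3, q2}
  B4 = {q0}
p0 ∈ B0, q0 ∈ B4 → different blocks

not bisimilar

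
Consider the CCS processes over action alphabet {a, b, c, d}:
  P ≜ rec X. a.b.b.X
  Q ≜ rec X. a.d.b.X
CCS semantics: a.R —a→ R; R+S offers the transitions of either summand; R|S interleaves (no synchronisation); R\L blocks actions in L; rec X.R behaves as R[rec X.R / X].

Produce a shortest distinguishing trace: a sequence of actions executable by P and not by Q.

LTS(P): 3 reachable states
  s0 = rec X. a.b.b.X :: -a-> s1
  s1 = b.b.(rec X. a.b.b.X) :: -b-> s2
  s2 = b.(rec X. a.b.b.X) :: -b-> s0
LTS(Q): 3 reachable states
  t0 = rec X. a.d.b.X :: -a-> t1
  t1 = d.b.(rec X. a.d.b.X) :: -d-> t2
  t2 = b.(rec X. a.d.b.X) :: -b-> t0
Run σ = ⟨ab⟩ on P: start {s0}
  [1] a ⇒ {s1}
  [2] b ⇒ {s2}
  ✓ P
Run σ = ⟨ab⟩ on Q: start {t0}
  [1] a ⇒ {t1}
  [2] b ⇒ no successor for Q

ab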